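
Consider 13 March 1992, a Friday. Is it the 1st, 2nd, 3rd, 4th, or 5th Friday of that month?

2nd

Day 13 falls in week ⌈13/7⌉ of the month.
Days 1–7 hold the 1st Friday, 8–14 the 2nd, 15–21 the 3rd, 22–28 the 4th, 29–31 the 5th.
13 is in the range for the 2nd.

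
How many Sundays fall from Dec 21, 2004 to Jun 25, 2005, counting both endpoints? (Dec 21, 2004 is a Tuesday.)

26

Dec 21, 2004 is a Tuesday; the first Sunday on or after it is Dec 26, 2004 (5 days later).
From Dec 26, 2004 to Jun 25, 2005: 5 + 31 + 28 + 31 + 30 + 31 + 25 = 181 days (rest of Dec, Jan, Feb, Mar, Apr, May, Jun).
181 ÷ 7 = 25 full weeks with remainder 6, so 25 more Sundays after the first → 26.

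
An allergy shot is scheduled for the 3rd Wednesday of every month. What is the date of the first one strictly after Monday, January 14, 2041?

January 2041 starts on a Tuesday; its first Wednesday is the 2nd, so the 3rd Wednesday is the 16th — January 16, 2041.
January 16, 2041 is after January 14, 2041, so that is the next one.

January 16, 2041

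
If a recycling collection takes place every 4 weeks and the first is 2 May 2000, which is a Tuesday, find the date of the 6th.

The 6th occurrence is 5 intervals after the first: 5 × 28 = 140 days after 2 May 2000.
May has 31 days — 29 days to the end of May leaves 111.
June has 30 days (81 left).
July has 31 days (50 left).
August has 31 days (19 left).
19 days into September → 19 September 2000.

19 September 2000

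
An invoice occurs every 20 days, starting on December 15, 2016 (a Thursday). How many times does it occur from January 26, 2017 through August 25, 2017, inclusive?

10

Occurrences land 20·i days after December 15, 2016 for i = 0, 1, 2, …
January 26, 2017 is 42 days after the start; 42 ÷ 20 = 2 remainder 2; since the remainder is 2, round up to i = 3. First occurrence in the window: #4 on February 13, 2017 (3×20 = 60 days in).
August 25, 2017 is 253 days after the start; 253 ÷ 20 = 12 remainder 13. Last occurrence in the window: #13 on August 12, 2017.
Occurrences #4 through #13: 10 in total.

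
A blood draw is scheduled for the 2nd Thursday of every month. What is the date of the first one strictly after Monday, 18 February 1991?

14 March 1991

February 1991 starts on a Friday; its first Thursday is the 7th, so the 2nd Thursday is the 14th — 14 February 1991.
That is not after 18 February 1991, so look at March 1991.
March 1991 starts on a Friday; its first Thursday is the 7th, so the 2nd Thursday is the 14th — 14 March 1991.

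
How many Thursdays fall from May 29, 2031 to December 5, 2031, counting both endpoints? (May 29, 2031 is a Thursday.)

28

May 29, 2031 is a Thursday; the first Thursday on or after it is May 29, 2031.
From May 29, 2031 to December 5, 2031: 2 + 30 + 31 + 31 + 30 + 31 + 30 + 5 = 190 days (rest of May, June, July, August, September, October, November, December).
190 ÷ 7 = 27 full weeks with remainder 1, so 27 more Thursdays after the first → 28.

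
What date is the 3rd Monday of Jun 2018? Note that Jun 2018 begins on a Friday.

Jun 18, 2018

Jun 2018 begins on a Friday, so the first Monday is Jun 4 (3 days later).
The 3rd Monday is 2 weeks later: 4 + 14 = 18.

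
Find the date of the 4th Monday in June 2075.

The first Monday of June 2075 is June 3.
The 4th Monday is 3 weeks later: 3 + 21 = 24.

June 24, 2075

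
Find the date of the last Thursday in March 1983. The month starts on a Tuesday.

March 1983 begins on a Tuesday, so the first Thursday is March 3 (2 days later).
March 1983 has 31 days. Adding weeks: 3, 10, 17, 24, 31 — the last one ≤ 31 is the 31st.

1983-03-31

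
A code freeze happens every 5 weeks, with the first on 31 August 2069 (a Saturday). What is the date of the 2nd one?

The 2nd occurrence is 1 interval after the first: 1 × 35 = 35 days after 31 August 2069.
August has 31 days — 0 days to the end of August leaves 35.
September has 30 days (5 left).
5 days into October → 5 October 2069.

5 October 2069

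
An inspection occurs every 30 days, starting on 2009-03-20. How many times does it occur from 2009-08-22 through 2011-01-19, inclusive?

Occurrences land 30·i days after 2009-03-20 for i = 0, 1, 2, …
2009-08-22 is 155 days after the start; 155 ÷ 30 = 5 remainder 5; since the remainder is 5, round up to i = 6. First occurrence in the window: #7 on 2009-09-16 (6×30 = 180 days in).
2011-01-19 is 670 days after the start; 670 ÷ 30 = 22 remainder 10. Last occurrence in the window: #23 on 2011-01-09.
Occurrences #7 through #23: 17 in total.

17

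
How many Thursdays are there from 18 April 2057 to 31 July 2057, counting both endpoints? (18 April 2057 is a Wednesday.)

18 April 2057 is a Wednesday; the first Thursday on or after it is 19 April 2057 (1 day later).
From 19 April 2057 to 31 July 2057: 11 + 31 + 30 + 31 = 103 days (rest of April, May, June, July).
103 ÷ 7 = 14 full weeks with remainder 5, so 14 more Thursdays after the first → 15.

15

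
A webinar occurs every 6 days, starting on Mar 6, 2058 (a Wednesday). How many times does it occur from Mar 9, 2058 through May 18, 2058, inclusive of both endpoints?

Occurrences land 6·i days after Mar 6, 2058 for i = 0, 1, 2, …
Mar 9, 2058 is 3 days after the start; 3 ÷ 6 = 0 remainder 3; since the remainder is 3, round up to i = 1. First occurrence in the window: #2 on Mar 12, 2058 (1×6 = 6 days in).
May 18, 2058 is 73 days after the start; 73 ÷ 6 = 12 remainder 1. Last occurrence in the window: #13 on May 17, 2058.
Occurrences #2 through #13: 12 in total.

12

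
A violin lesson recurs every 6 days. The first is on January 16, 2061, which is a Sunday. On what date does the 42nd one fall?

September 19, 2061

The 42nd occurrence is 41 intervals after the first: 41 × 6 = 246 days after January 16, 2061.
January has 31 days — 15 days to the end of January leaves 231.
February has 28 days (203 left).
March has 31 days (172 left).
April has 30 days (142 left).
May has 31 days (111 left).
June has 30 days (81 left).
July has 31 days (50 left).
August has 31 days (19 left).
19 days into September → September 19, 2061.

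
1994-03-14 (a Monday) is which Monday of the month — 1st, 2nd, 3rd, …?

Day 14 falls in week ⌈14/7⌉ of the month.
Days 1–7 hold the 1st Monday, 8–14 the 2nd, 15–21 the 3rd, 22–28 the 4th, 29–31 the 5th.
14 is in the range for the 2nd.

2nd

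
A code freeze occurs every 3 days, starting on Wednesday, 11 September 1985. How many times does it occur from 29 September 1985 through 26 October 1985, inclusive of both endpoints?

Occurrences land 3·i days after 11 September 1985 for i = 0, 1, 2, …
29 September 1985 is 18 days after the start; 18 ÷ 3 = 6 remainder 0. First occurrence in the window: #7 on 29 September 1985 (6×3 = 18 days in).
26 October 1985 is 45 days after the start; 45 ÷ 3 = 15 remainder 0. Last occurrence in the window: #16 on 26 October 1985.
Occurrences #7 through #16: 10 in total.

10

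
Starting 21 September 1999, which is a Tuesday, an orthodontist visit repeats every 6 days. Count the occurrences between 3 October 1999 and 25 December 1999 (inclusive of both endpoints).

Occurrences land 6·i days after 21 September 1999 for i = 0, 1, 2, …
3 October 1999 is 12 days after the start; 12 ÷ 6 = 2 remainder 0. First occurrence in the window: #3 on 3 October 1999 (2×6 = 12 days in).
25 December 1999 is 95 days after the start; 95 ÷ 6 = 15 remainder 5. Last occurrence in the window: #16 on 20 December 1999.
Occurrences #3 through #16: 14 in total.

14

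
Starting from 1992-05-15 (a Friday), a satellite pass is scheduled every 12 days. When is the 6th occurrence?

The 6th occurrence is 5 intervals after the first: 5 × 12 = 60 days after 1992-05-15.
May has 31 days — 16 days to the end of May leaves 44.
June has 30 days (14 left).
14 days into July → 1992-07-14.

1992-07-14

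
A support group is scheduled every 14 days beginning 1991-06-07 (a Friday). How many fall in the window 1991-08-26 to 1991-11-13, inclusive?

Occurrences land 14·i days after 1991-06-07 for i = 0, 1, 2, …
1991-08-26 is 80 days after the start; 80 ÷ 14 = 5 remainder 10; since the remainder is 10, round up to i = 6. First occurrence in the window: #7 on 1991-08-30 (6×14 = 84 days in).
1991-11-13 is 159 days after the start; 159 ÷ 14 = 11 remainder 5. Last occurrence in the window: #12 on 1991-11-08.
Occurrences #7 through #12: 6 in total.

6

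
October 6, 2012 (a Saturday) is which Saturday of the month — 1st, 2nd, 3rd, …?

Day 6 falls in week ⌈6/7⌉ of the month.
Days 1–7 hold the 1st Saturday, 8–14 the 2nd, 15–21 the 3rd, 22–28 the 4th, 29–31 the 5th.
6 is in the range for the 1st.

1st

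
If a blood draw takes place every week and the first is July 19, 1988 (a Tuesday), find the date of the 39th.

The 39th occurrence is 38 intervals after the first: 38 × 7 = 266 days after July 19, 1988.
July has 31 days — 12 days to the end of July leaves 254.
August has 31 days (223 left).
September has 30 days (193 left).
October has 31 days (162 left).
November has 30 days (132 left).
December has 31 days (101 left).
January has 31 days (70 left).
February has 28 days (42 left).
March has 31 days (11 left).
11 days into April → April 11, 1989.

April 11, 1989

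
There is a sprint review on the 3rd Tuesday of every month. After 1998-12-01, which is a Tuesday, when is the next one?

December 1998 starts on a Tuesday; its first Tuesday is the 1st, so the 3rd Tuesday is the 15th — 1998-12-15.
1998-12-15 is after 1998-12-01, so that is the next one.

1998-12-15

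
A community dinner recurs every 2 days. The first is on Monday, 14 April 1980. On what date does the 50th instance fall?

The 50th occurrence is 49 intervals after the first: 49 × 2 = 98 days after 14 April 1980.
April has 30 days — 16 days to the end of April leaves 82.
May has 31 days (51 left).
June has 30 days (21 left).
21 days into July → 21 July 1980.

21 July 1980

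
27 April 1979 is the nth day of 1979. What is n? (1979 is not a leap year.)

Days in months before April: 31 + 28 + 31 = 90.
Plus 27 days into April → day 117.

117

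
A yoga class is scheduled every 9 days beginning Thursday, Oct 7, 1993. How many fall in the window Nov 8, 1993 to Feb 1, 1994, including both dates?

10

Occurrences land 9·i days after Oct 7, 1993 for i = 0, 1, 2, …
Nov 8, 1993 is 32 days after the start; 32 ÷ 9 = 3 remainder 5; since the remainder is 5, round up to i = 4. First occurrence in the window: #5 on Nov 12, 1993 (4×9 = 36 days in).
Feb 1, 1994 is 117 days after the start; 117 ÷ 9 = 13 remainder 0. Last occurrence in the window: #14 on Feb 1, 1994.
Occurrences #5 through #14: 10 in total.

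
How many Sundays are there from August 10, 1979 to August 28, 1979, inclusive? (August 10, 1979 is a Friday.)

3

August 10, 1979 is a Friday; the first Sunday on or after it is August 12, 1979 (2 days later).
From August 12, 1979 to August 28, 1979 is 28 − 12 = 16 days.
16 ÷ 7 = 2 full weeks with remainder 2, so 2 more Sundays after the first → 3.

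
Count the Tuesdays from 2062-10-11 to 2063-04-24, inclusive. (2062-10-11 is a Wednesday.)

28

2062-10-11 is a Wednesday; the first Tuesday on or after it is 2062-10-17 (6 days later).
From 2062-10-17 to 2063-04-24: 14 + 30 + 31 + 31 + 28 + 31 + 24 = 189 days (rest of October, November, December, January, February, March, April).
189 ÷ 7 = 27 full weeks with remainder 0, so 27 more Tuesdays after the first → 28.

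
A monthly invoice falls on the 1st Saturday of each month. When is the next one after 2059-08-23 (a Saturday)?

August 2059 starts on a Friday, so its 1st Saturday is 2059-08-02 (1 day in).
That is not after 2059-08-23, so look at September 2059.
September 2059 starts on a Monday, so its 1st Saturday is 2059-09-06 (5 days in).

2059-09-06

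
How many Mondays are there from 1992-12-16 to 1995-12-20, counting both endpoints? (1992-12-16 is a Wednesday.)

157

1992-12-16 is a Wednesday; the first Monday on or after it is 1992-12-21 (5 days later).
From 1992-12-21 to 1995-12-20: 10 + 365 + 365 + 354 = 1094 days (rest of 1992, 1993, 1994, to 1995-12-20 in 1995).
1094 ÷ 7 = 156 full weeks with remainder 2, so 156 more Mondays after the first → 157.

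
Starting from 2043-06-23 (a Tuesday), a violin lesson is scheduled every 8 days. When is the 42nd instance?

The 42nd occurrence is 41 intervals after the first: 41 × 8 = 328 days after 2043-06-23.
June has 30 days — 7 days to the end of June leaves 321.
July has 31 days (290 left).
August has 31 days (259 left).
September has 30 days (229 left).
October has 31 days (198 left).
November has 30 days (168 left).
December has 31 days (137 left).
January has 31 days (106 left).
February has 29 days (77 left).
March has 31 days (46 left).
April has 30 days (16 left).
16 days into May → 2044-05-16.

2044-05-16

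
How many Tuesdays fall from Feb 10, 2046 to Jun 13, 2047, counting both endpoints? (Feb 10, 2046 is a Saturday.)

70

Feb 10, 2046 is a Saturday; the first Tuesday on or after it is Feb 13, 2046 (3 days later).
From Feb 13, 2046 to Jun 13, 2047: 321 + 164 = 485 days (rest of 2046, to Jun 13, 2047 in 2047).
485 ÷ 7 = 69 full weeks with remainder 2, so 69 more Tuesdays after the first → 70.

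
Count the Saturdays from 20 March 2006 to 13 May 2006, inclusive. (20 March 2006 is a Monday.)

8

20 March 2006 is a Monday; the first Saturday on or after it is 25 March 2006 (5 days later).
From 25 March 2006 to 13 May 2006: 6 + 30 + 13 = 49 days (rest of March, April, May).
49 ÷ 7 = 7 full weeks with remainder 0, so 7 more Saturdays after the first → 8.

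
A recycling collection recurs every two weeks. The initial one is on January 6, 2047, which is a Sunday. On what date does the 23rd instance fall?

November 10, 2047

The 23rd occurrence is 22 intervals after the first: 22 × 14 = 308 days after January 6, 2047.
January has 31 days — 25 days to the end of January leaves 283.
February has 28 days (255 left).
March has 31 days (224 left).
April has 30 days (194 left).
May has 31 days (163 left).
June has 30 days (133 left).
July has 31 days (102 left).
August has 31 days (71 left).
September has 30 days (41 left).
October has 31 days (10 left).
10 days into November → November 10, 2047.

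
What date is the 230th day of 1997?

January has 31 days (230 − 31 = 199 remain).
February has 28 days (199 − 28 = 171 remain).
March has 31 days (171 − 31 = 140 remain).
April has 30 days (140 − 30 = 110 remain).
May has 31 days (110 − 31 = 79 remain).
June has 30 days (79 − 30 = 49 remain).
July has 31 days (49 − 31 = 18 remain).
18 into August → August 18.

August 18, 1997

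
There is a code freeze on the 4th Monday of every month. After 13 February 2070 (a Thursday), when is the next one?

February 2070 starts on a Saturday; its first Monday is the 3rd, so the 4th Monday is the 24th — 24 February 2070.
24 February 2070 is after 13 February 2070, so that is the next one.

24 February 2070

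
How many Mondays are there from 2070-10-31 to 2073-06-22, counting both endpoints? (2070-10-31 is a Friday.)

2070-10-31 is a Friday; the first Monday on or after it is 2070-11-03 (3 days later).
From 2070-11-03 to 2073-06-22: 58 + 365 + 366 + 173 = 962 days (rest of 2070, 2071, 2072, to 2073-06-22 in 2073).
962 ÷ 7 = 137 full weeks with remainder 3, so 137 more Mondays after the first → 138.

138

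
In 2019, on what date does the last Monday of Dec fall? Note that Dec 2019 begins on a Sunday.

Dec 2019 begins on a Sunday, so the first Monday is Dec 2 (1 day later).
Dec 2019 has 31 days. Adding weeks: 2, 9, 16, 23, 30 — the last one ≤ 31 is the 30th.

Dec 30, 2019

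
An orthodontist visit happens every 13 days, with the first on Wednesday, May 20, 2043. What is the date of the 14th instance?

Nov 5, 2043

The 14th occurrence is 13 intervals after the first: 13 × 13 = 169 days after May 20, 2043.
May has 31 days — 11 days to the end of May leaves 158.
Jun has 30 days (128 left).
Jul has 31 days (97 left).
Aug has 31 days (66 left).
Sep has 30 days (36 left).
Oct has 31 days (5 left).
5 days into Nov → Nov 5, 2043.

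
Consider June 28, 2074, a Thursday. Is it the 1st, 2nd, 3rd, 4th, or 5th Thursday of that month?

Day 28 falls in week ⌈28/7⌉ of the month.
Days 1–7 hold the 1st Thursday, 8–14 the 2nd, 15–21 the 3rd, 22–28 the 4th, 29–31 the 5th.
28 is in the range for the 4th.

4th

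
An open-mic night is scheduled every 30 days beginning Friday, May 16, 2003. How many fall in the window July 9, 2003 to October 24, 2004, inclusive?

Occurrences land 30·i days after May 16, 2003 for i = 0, 1, 2, …
July 9, 2003 is 54 days after the start; 54 ÷ 30 = 1 remainder 24; since the remainder is 24, round up to i = 2. First occurrence in the window: #3 on July 15, 2003 (2×30 = 60 days in).
October 24, 2004 is 527 days after the start; 527 ÷ 30 = 17 remainder 17. Last occurrence in the window: #18 on October 7, 2004.
Occurrences #3 through #18: 16 in total.

16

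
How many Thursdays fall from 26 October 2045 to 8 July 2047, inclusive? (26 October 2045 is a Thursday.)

89

26 October 2045 is a Thursday; the first Thursday on or after it is 26 October 2045.
From 26 October 2045 to 8 July 2047: 66 + 365 + 189 = 620 days (rest of 2045, 2046, to 8 July 2047 in 2047).
620 ÷ 7 = 88 full weeks with remainder 4, so 88 more Thursdays after the first → 89.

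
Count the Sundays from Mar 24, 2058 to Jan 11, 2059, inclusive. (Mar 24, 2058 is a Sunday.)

Mar 24, 2058 is a Sunday; the first Sunday on or after it is Mar 24, 2058.
From Mar 24, 2058 to Jan 11, 2059: 7 + 30 + 31 + 30 + 31 + 31 + 30 + 31 + 30 + 31 + 11 = 293 days (rest of Mar, Apr, May, Jun, Jul, Aug, Sep, Oct, Nov, Dec, Jan).
293 ÷ 7 = 41 full weeks with remainder 6, so 41 more Sundays after the first → 42.

42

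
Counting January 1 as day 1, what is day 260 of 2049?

January has 31 days (260 − 31 = 229 remain).
February has 28 days (229 − 28 = 201 remain).
March has 31 days (201 − 31 = 170 remain).
April has 30 days (170 − 30 = 140 remain).
May has 31 days (140 − 31 = 109 remain).
June has 30 days (109 − 30 = 79 remain).
July has 31 days (79 − 31 = 48 remain).
August has 31 days (48 − 31 = 17 remain).
17 into September → September 17.

2049-09-17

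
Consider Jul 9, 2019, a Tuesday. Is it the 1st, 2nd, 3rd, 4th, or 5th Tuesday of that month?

2nd

Day 9 falls in week ⌈9/7⌉ of the month.
Days 1–7 hold the 1st Tuesday, 8–14 the 2nd, 15–21 the 3rd, 22–28 the 4th, 29–31 the 5th.
9 is in the range for the 2nd.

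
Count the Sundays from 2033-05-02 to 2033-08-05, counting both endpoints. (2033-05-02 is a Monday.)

13

2033-05-02 is a Monday; the first Sunday on or after it is 2033-05-08 (6 days later).
From 2033-05-08 to 2033-08-05: 23 + 30 + 31 + 5 = 89 days (rest of May, June, July, August).
89 ÷ 7 = 12 full weeks with remainder 5, so 12 more Sundays after the first → 13.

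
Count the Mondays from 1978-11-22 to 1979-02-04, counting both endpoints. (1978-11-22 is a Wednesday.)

10

1978-11-22 is a Wednesday; the first Monday on or after it is 1978-11-27 (5 days later).
From 1978-11-27 to 1979-02-04: 3 + 31 + 31 + 4 = 69 days (rest of November, December, January, February).
69 ÷ 7 = 9 full weeks with remainder 6, so 9 more Mondays after the first → 10.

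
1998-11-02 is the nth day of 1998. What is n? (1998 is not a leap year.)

306

Days in months before November: 31 + 28 + 31 + 30 + 31 + 30 + 31 + 31 + 30 + 31 = 304.
Plus 2 days into November → day 306.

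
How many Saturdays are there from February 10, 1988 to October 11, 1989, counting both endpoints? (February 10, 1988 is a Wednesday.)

87

February 10, 1988 is a Wednesday; the first Saturday on or after it is February 13, 1988 (3 days later).
From February 13, 1988 to October 11, 1989: 322 + 284 = 606 days (rest of 1988, to October 11, 1989 in 1989).
606 ÷ 7 = 86 full weeks with remainder 4, so 86 more Saturdays after the first → 87.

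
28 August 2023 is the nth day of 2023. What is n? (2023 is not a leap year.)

Days in months before August: 31 + 28 + 31 + 30 + 31 + 30 + 31 = 212.
Plus 28 days into August → day 240.

240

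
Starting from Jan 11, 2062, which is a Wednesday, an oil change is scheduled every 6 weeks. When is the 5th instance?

Jun 28, 2062

The 5th occurrence is 4 intervals after the first: 4 × 42 = 168 days after Jan 11, 2062.
Jan has 31 days — 20 days to the end of Jan leaves 148.
Feb has 28 days (120 left).
Mar has 31 days (89 left).
Apr has 30 days (59 left).
May has 31 days (28 left).
28 days into Jun → Jun 28, 2062.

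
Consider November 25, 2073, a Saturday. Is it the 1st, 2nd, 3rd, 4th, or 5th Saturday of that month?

Day 25 falls in week ⌈25/7⌉ of the month.
Days 1–7 hold the 1st Saturday, 8–14 the 2nd, 15–21 the 3rd, 22–28 the 4th, 29–31 the 5th.
25 is in the range for the 4th.

4th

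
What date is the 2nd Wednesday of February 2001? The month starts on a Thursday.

February 2001 begins on a Thursday, so the first Wednesday is February 7 (6 days later).
The 2nd Wednesday is 1 weeks later: 7 + 7 = 14.

2001-02-14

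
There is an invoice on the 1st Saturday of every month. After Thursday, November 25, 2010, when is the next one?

December 4, 2010

November 2010 starts on a Monday, so its 1st Saturday is November 6, 2010 (5 days in).
That is not after November 25, 2010, so look at December 2010.
December 2010 starts on a Wednesday, so its 1st Saturday is December 4, 2010 (3 days in).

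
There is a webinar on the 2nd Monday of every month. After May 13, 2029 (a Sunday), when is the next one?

May 2029 starts on a Tuesday; its first Monday is the 7th, so the 2nd Monday is the 14th — May 14, 2029.
May 14, 2029 is after May 13, 2029, so that is the next one.

May 14, 2029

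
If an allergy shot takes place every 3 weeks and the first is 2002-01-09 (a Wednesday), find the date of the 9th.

2002-06-26

The 9th occurrence is 8 intervals after the first: 8 × 21 = 168 days after 2002-01-09.
January has 31 days — 22 days to the end of January leaves 146.
February has 28 days (118 left).
March has 31 days (87 left).
April has 30 days (57 left).
May has 31 days (26 left).
26 days into June → 2002-06-26.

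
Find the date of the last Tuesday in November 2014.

November 2014 begins on a Saturday, so the first Tuesday is November 4 (3 days later).
November 2014 has 30 days. Adding weeks: 4, 11, 18, 25 — the last one ≤ 30 is the 25th.

25 November 2014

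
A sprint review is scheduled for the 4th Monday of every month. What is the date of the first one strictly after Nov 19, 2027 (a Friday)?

Nov 2027 starts on a Monday; its first Monday is the 1st, so the 4th Monday is the 22nd — Nov 22, 2027.
Nov 22, 2027 is after Nov 19, 2027, so that is the next one.

Nov 22, 2027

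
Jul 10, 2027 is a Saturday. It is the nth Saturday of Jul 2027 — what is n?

Day 10 falls in week ⌈10/7⌉ of the month.
Days 1–7 hold the 1st Saturday, 8–14 the 2nd, 15–21 the 3rd, 22–28 the 4th, 29–31 the 5th.
10 is in the range for the 2nd.

2nd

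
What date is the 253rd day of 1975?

1975-09-10

January has 31 days (253 − 31 = 222 remain).
February has 28 days (222 − 28 = 194 remain).
March has 31 days (194 − 31 = 163 remain).
April has 30 days (163 − 30 = 133 remain).
May has 31 days (133 − 31 = 102 remain).
June has 30 days (102 − 30 = 72 remain).
July has 31 days (72 − 31 = 41 remain).
August has 31 days (41 − 31 = 10 remain).
10 into September → September 10.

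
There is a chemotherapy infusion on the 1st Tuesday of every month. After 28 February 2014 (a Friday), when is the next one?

4 March 2014

February 2014 starts on a Saturday, so its 1st Tuesday is 4 February 2014 (3 days in).
That is not after 28 February 2014, so look at March 2014.
March 2014 starts on a Saturday, so its 1st Tuesday is 4 March 2014 (3 days in).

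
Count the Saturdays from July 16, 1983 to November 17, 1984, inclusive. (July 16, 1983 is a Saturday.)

71

July 16, 1983 is a Saturday; the first Saturday on or after it is July 16, 1983.
From July 16, 1983 to November 17, 1984: 168 + 322 = 490 days (rest of 1983, to November 17, 1984 in 1984).
490 ÷ 7 = 70 full weeks with remainder 0, so 70 more Saturdays after the first → 71.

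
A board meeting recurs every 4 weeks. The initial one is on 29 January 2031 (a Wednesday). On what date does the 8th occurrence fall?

13 August 2031

The 8th occurrence is 7 intervals after the first: 7 × 28 = 196 days after 29 January 2031.
January has 31 days — 2 days to the end of January leaves 194.
February has 28 days (166 left).
March has 31 days (135 left).
April has 30 days (105 left).
May has 31 days (74 left).
June has 30 days (44 left).
July has 31 days (13 left).
13 days into August → 13 August 2031.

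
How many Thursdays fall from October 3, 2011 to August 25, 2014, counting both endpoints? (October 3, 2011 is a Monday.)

October 3, 2011 is a Monday; the first Thursday on or after it is October 6, 2011 (3 days later).
From October 6, 2011 to August 25, 2014: 86 + 366 + 365 + 237 = 1054 days (rest of 2011, 2012, 2013, to August 25, 2014 in 2014).
1054 ÷ 7 = 150 full weeks with remainder 4, so 150 more Thursdays after the first → 151.

151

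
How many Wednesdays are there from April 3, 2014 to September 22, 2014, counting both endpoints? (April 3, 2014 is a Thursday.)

24

April 3, 2014 is a Thursday; the first Wednesday on or after it is April 9, 2014 (6 days later).
From April 9, 2014 to September 22, 2014: 21 + 31 + 30 + 31 + 31 + 22 = 166 days (rest of April, May, June, July, August, September).
166 ÷ 7 = 23 full weeks with remainder 5, so 23 more Wednesdays after the first → 24.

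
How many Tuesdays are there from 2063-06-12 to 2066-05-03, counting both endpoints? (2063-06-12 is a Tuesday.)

2063-06-12 is a Tuesday; the first Tuesday on or after it is 2063-06-12.
From 2063-06-12 to 2066-05-03: 202 + 366 + 365 + 123 = 1056 days (rest of 2063, 2064, 2065, to 2066-05-03 in 2066).
1056 ÷ 7 = 150 full weeks with remainder 6, so 150 more Tuesdays after the first → 151.

151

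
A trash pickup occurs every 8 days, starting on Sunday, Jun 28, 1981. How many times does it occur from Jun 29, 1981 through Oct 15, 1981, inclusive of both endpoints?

Occurrences land 8·i days after Jun 28, 1981 for i = 0, 1, 2, …
Jun 29, 1981 is 1 day after the start; 1 ÷ 8 = 0 remainder 1; since the remainder is 1, round up to i = 1. First occurrence in the window: #2 on Jul 6, 1981 (1×8 = 8 days in).
Oct 15, 1981 is 109 days after the start; 109 ÷ 8 = 13 remainder 5. Last occurrence in the window: #14 on Oct 10, 1981.
Occurrences #2 through #14: 13 in total.

13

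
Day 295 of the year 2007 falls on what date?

22 October 2007

January has 31 days (295 − 31 = 264 remain).
February has 28 days (264 − 28 = 236 remain).
March has 31 days (236 − 31 = 205 remain).
April has 30 days (205 − 30 = 175 remain).
May has 31 days (175 − 31 = 144 remain).
June has 30 days (144 − 30 = 114 remain).
July has 31 days (114 − 31 = 83 remain).
August has 31 days (83 − 31 = 52 remain).
September has 30 days (52 − 30 = 22 remain).
22 into October → October 22.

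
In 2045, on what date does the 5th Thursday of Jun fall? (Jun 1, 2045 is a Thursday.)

Jun 2045 begins on a Thursday, so the first Thursday is Jun 1.
The 5th Thursday is 4 weeks later: 1 + 28 = 29.

Jun 29, 2045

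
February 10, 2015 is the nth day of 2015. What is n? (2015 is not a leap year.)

Days in months before February: 31 = 31.
Plus 10 days into February → day 41.

41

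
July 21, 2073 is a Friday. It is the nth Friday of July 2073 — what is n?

Day 21 falls in week ⌈21/7⌉ of the month.
Days 1–7 hold the 1st Friday, 8–14 the 2nd, 15–21 the 3rd, 22–28 the 4th, 29–31 the 5th.
21 is in the range for the 3rd.

3rd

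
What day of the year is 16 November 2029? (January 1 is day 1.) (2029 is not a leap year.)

Days in months before November: 31 + 28 + 31 + 30 + 31 + 30 + 31 + 31 + 30 + 31 = 304.
Plus 16 days into November → day 320.

320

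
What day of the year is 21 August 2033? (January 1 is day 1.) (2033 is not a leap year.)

233

Days in months before August: 31 + 28 + 31 + 30 + 31 + 30 + 31 = 212.
Plus 21 days into August → day 233.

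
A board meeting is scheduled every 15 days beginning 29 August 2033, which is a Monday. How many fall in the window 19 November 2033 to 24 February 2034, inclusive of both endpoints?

6

Occurrences land 15·i days after 29 August 2033 for i = 0, 1, 2, …
19 November 2033 is 82 days after the start; 82 ÷ 15 = 5 remainder 7; since the remainder is 7, round up to i = 6. First occurrence in the window: #7 on 27 November 2033 (6×15 = 90 days in).
24 February 2034 is 179 days after the start; 179 ÷ 15 = 11 remainder 14. Last occurrence in the window: #12 on 10 February 2034.
Occurrences #7 through #12: 6 in total.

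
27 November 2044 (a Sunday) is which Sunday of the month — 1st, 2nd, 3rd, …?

Day 27 falls in week ⌈27/7⌉ of the month.
Days 1–7 hold the 1st Sunday, 8–14 the 2nd, 15–21 the 3rd, 22–28 the 4th, 29–31 the 5th.
27 is in the range for the 4th.

4th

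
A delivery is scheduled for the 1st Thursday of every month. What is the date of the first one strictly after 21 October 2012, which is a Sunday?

1 November 2012

October 2012 starts on a Monday, so its 1st Thursday is 4 October 2012 (3 days in).
That is not after 21 October 2012, so look at November 2012.
November 2012 starts on a Thursday, so its 1st Thursday is 1 November 2012.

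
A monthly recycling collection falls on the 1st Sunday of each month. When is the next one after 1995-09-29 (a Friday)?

September 1995 starts on a Friday, so its 1st Sunday is 1995-09-03 (2 days in).
That is not after 1995-09-29, so look at October 1995.
October 1995 starts on a Sunday, so its 1st Sunday is 1995-10-01.

1995-10-01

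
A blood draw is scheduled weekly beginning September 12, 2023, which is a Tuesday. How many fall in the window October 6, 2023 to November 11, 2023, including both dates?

5

Occurrences land 7·i days after September 12, 2023 for i = 0, 1, 2, …
October 6, 2023 is 24 days after the start; 24 ÷ 7 = 3 remainder 3; since the remainder is 3, round up to i = 4. First occurrence in the window: #5 on October 10, 2023 (4×7 = 28 days in).
November 11, 2023 is 60 days after the start; 60 ÷ 7 = 8 remainder 4. Last occurrence in the window: #9 on November 7, 2023.
Occurrences #5 through #9: 5 in total.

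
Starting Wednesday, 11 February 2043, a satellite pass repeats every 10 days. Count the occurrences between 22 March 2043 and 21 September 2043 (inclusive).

Occurrences land 10·i days after 11 February 2043 for i = 0, 1, 2, …
22 March 2043 is 39 days after the start; 39 ÷ 10 = 3 remainder 9; since the remainder is 9, round up to i = 4. First occurrence in the window: #5 on 23 March 2043 (4×10 = 40 days in).
21 September 2043 is 222 days after the start; 222 ÷ 10 = 22 remainder 2. Last occurrence in the window: #23 on 19 September 2043.
Occurrences #5 through #23: 19 in total.

19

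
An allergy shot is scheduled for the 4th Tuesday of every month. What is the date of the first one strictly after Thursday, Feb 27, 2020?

Mar 24, 2020

Feb 2020 starts on a Saturday; its first Tuesday is the 4th, so the 4th Tuesday is the 25th — Feb 25, 2020.
That is not after Feb 27, 2020, so look at Mar 2020.
Mar 2020 starts on a Sunday; its first Tuesday is the 3rd, so the 4th Tuesday is the 24th — Mar 24, 2020.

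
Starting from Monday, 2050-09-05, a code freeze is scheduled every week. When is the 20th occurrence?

The 20th occurrence is 19 intervals after the first: 19 × 7 = 133 days after 2050-09-05.
September has 30 days — 25 days to the end of September leaves 108.
October has 31 days (77 left).
November has 30 days (47 left).
December has 31 days (16 left).
16 days into January → 2051-01-16.

2051-01-16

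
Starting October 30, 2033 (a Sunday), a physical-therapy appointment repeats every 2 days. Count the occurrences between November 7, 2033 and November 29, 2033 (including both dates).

Occurrences land 2·i days after October 30, 2033 for i = 0, 1, 2, …
November 7, 2033 is 8 days after the start; 8 ÷ 2 = 4 remainder 0. First occurrence in the window: #5 on November 7, 2033 (4×2 = 8 days in).
November 29, 2033 is 30 days after the start; 30 ÷ 2 = 15 remainder 0. Last occurrence in the window: #16 on November 29, 2033.
Occurrences #5 through #16: 12 in total.

12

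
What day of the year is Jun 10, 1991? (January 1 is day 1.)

161

Days in months before Jun: 31 + 28 + 31 + 30 + 31 = 151.
Plus 10 days into Jun → day 161.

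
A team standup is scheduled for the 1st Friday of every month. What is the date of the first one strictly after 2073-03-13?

March 2073 starts on a Wednesday, so its 1st Friday is 2073-03-03 (2 days in).
That is not after 2073-03-13, so look at April 2073.
April 2073 starts on a Saturday, so its 1st Friday is 2073-04-07 (6 days in).

2073-04-07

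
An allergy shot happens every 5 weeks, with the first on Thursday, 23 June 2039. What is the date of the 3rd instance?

The 3rd occurrence is 2 intervals after the first: 2 × 35 = 70 days after 23 June 2039.
June has 30 days — 7 days to the end of June leaves 63.
July has 31 days (32 left).
August has 31 days (1 left).
1 day into September → 1 September 2039.

1 September 2039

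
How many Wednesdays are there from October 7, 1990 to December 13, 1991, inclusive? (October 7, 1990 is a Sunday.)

October 7, 1990 is a Sunday; the first Wednesday on or after it is October 10, 1990 (3 days later).
From October 10, 1990 to December 13, 1991: 82 + 347 = 429 days (rest of 1990, to December 13, 1991 in 1991).
429 ÷ 7 = 61 full weeks with remainder 2, so 61 more Wednesdays after the first → 62.

62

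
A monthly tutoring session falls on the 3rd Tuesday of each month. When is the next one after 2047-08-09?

2047-08-20

August 2047 starts on a Thursday; its first Tuesday is the 6th, so the 3rd Tuesday is the 20th — 2047-08-20.
2047-08-20 is after 2047-08-09, so that is the next one.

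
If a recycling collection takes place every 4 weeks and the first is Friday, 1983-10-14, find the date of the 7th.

1984-03-30

The 7th occurrence is 6 intervals after the first: 6 × 28 = 168 days after 1983-10-14.
October has 31 days — 17 days to the end of October leaves 151.
November has 30 days (121 left).
December has 31 days (90 left).
January has 31 days (59 left).
February has 29 days (30 left).
30 days into March → 1984-03-30.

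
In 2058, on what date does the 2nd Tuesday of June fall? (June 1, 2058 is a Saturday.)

June 11, 2058

June 2058 begins on a Saturday, so the first Tuesday is June 4 (3 days later).
The 2nd Tuesday is 1 weeks later: 4 + 7 = 11.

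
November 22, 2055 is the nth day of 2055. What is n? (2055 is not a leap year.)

326

Days in months before November: 31 + 28 + 31 + 30 + 31 + 30 + 31 + 31 + 30 + 31 = 304.
Plus 22 days into November → day 326.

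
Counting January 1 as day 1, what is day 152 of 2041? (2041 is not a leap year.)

Jan has 31 days (152 − 31 = 121 remain).
Feb has 28 days (121 − 28 = 93 remain).
Mar has 31 days (93 − 31 = 62 remain).
Apr has 30 days (62 − 30 = 32 remain).
May has 31 days (32 − 31 = 1 remain).
1 into Jun → Jun 1.

Jun 1, 2041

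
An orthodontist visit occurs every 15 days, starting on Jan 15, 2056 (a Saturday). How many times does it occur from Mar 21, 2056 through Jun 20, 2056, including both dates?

6

Occurrences land 15·i days after Jan 15, 2056 for i = 0, 1, 2, …
Mar 21, 2056 is 66 days after the start; 66 ÷ 15 = 4 remainder 6; since the remainder is 6, round up to i = 5. First occurrence in the window: #6 on Mar 30, 2056 (5×15 = 75 days in).
Jun 20, 2056 is 157 days after the start; 157 ÷ 15 = 10 remainder 7. Last occurrence in the window: #11 on Jun 13, 2056.
Occurrences #6 through #11: 6 in total.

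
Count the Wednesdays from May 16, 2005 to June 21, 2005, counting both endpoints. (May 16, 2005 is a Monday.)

5

May 16, 2005 is a Monday; the first Wednesday on or after it is May 18, 2005 (2 days later).
From May 18, 2005 to June 21, 2005: 13 + 21 = 34 days (rest of May, June).
34 ÷ 7 = 4 full weeks with remainder 6, so 4 more Wednesdays after the first → 5.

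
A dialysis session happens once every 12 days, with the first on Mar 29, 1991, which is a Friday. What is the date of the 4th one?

May 4, 1991

The 4th occurrence is 3 intervals after the first: 3 × 12 = 36 days after Mar 29, 1991.
Mar has 31 days — 2 days to the end of Mar leaves 34.
Apr has 30 days (4 left).
4 days into May → May 4, 1991.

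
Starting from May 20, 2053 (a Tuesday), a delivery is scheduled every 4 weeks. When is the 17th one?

Aug 11, 2054

The 17th occurrence is 16 intervals after the first: 16 × 28 = 448 days after May 20, 2053.
May has 31 days — 11 days to the end of May leaves 437.
From end of May to end of 2053 is 214 days (223 left).
Jan has 31 days (192 left).
Feb has 28 days (164 left).
Mar has 31 days (133 left).
Apr has 30 days (103 left).
May has 31 days (72 left).
Jun has 30 days (42 left).
Jul has 31 days (11 left).
11 days into Aug → Aug 11, 2054.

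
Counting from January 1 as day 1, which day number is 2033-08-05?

Days in months before August: 31 + 28 + 31 + 30 + 31 + 30 + 31 = 212.
Plus 5 days into August → day 217.

217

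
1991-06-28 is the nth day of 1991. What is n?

179

Days in months before June: 31 + 28 + 31 + 30 + 31 = 151.
Plus 28 days into June → day 179.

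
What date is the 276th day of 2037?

October 3, 2037

January has 31 days (276 − 31 = 245 remain).
February has 28 days (245 − 28 = 217 remain).
March has 31 days (217 − 31 = 186 remain).
April has 30 days (186 − 30 = 156 remain).
May has 31 days (156 − 31 = 125 remain).
June has 30 days (125 − 30 = 95 remain).
July has 31 days (95 − 31 = 64 remain).
August has 31 days (64 − 31 = 33 remain).
September has 30 days (33 − 30 = 3 remain).
3 into October → October 3.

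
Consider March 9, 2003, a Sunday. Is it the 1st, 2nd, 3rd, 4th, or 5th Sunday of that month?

Day 9 falls in week ⌈9/7⌉ of the month.
Days 1–7 hold the 1st Sunday, 8–14 the 2nd, 15–21 the 3rd, 22–28 the 4th, 29–31 the 5th.
9 is in the range for the 2nd.

2nd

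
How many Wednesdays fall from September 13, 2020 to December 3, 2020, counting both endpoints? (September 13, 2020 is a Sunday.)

September 13, 2020 is a Sunday; the first Wednesday on or after it is September 16, 2020 (3 days later).
From September 16, 2020 to December 3, 2020: 14 + 31 + 30 + 3 = 78 days (rest of September, October, November, December).
78 ÷ 7 = 11 full weeks with remainder 1, so 11 more Wednesdays after the first → 12.

12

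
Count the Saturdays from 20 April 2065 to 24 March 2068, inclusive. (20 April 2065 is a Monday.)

153

20 April 2065 is a Monday; the first Saturday on or after it is 25 April 2065 (5 days later).
From 25 April 2065 to 24 March 2068: 250 + 365 + 365 + 84 = 1064 days (rest of 2065, 2066, 2067, to 24 March 2068 in 2068).
1064 ÷ 7 = 152 full weeks with remainder 0, so 152 more Saturdays after the first → 153.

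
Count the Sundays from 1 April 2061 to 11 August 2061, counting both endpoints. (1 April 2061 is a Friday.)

1 April 2061 is a Friday; the first Sunday on or after it is 3 April 2061 (2 days later).
From 3 April 2061 to 11 August 2061: 27 + 31 + 30 + 31 + 11 = 130 days (rest of April, May, June, July, August).
130 ÷ 7 = 18 full weeks with remainder 4, so 18 more Sundays after the first → 19.

19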